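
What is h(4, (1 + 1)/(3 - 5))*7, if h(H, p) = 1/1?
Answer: 7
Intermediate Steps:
h(H, p) = 1
h(4, (1 + 1)/(3 - 5))*7 = 1*7 = 7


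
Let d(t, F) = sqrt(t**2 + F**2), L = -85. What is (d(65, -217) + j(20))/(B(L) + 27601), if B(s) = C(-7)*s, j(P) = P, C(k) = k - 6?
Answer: 10/14353 + sqrt(51314)/28706 ≈ 0.0085880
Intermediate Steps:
C(k) = -6 + k
d(t, F) = sqrt(F**2 + t**2)
B(s) = -13*s (B(s) = (-6 - 7)*s = -13*s)
(d(65, -217) + j(20))/(B(L) + 27601) = (sqrt((-217)**2 + 65**2) + 20)/(-13*(-85) + 27601) = (sqrt(47089 + 4225) + 20)/(1105 + 27601) = (sqrt(51314) + 20)/28706 = (20 + sqrt(51314))*(1/28706) = 10/14353 + sqrt(51314)/28706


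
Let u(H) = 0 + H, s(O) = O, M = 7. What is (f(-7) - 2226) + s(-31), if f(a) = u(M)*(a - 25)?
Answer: -2481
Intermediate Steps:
u(H) = H
f(a) = -175 + 7*a (f(a) = 7*(a - 25) = 7*(-25 + a) = -175 + 7*a)
(f(-7) - 2226) + s(-31) = ((-175 + 7*(-7)) - 2226) - 31 = ((-175 - 49) - 2226) - 31 = (-224 - 2226) - 31 = -2450 - 31 = -2481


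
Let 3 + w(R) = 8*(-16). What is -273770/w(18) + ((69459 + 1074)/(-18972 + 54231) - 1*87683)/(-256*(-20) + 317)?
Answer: 17359196032742/8371038991 ≈ 2073.7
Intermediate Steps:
w(R) = -131 (w(R) = -3 + 8*(-16) = -3 - 128 = -131)
-273770/w(18) + ((69459 + 1074)/(-18972 + 54231) - 1*87683)/(-256*(-20) + 317) = -273770/(-131) + ((69459 + 1074)/(-18972 + 54231) - 1*87683)/(-256*(-20) + 317) = -273770*(-1/131) + (70533/35259 - 87683)/(5120 + 317) = 273770/131 + (70533*(1/35259) - 87683)/5437 = 273770/131 + (23511/11753 - 87683)*(1/5437) = 273770/131 - 1030514788/11753*1/5437 = 273770/131 - 1030514788/63901061 = 17359196032742/8371038991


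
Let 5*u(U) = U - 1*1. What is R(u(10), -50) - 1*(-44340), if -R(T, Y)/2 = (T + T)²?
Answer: 1107852/25 ≈ 44314.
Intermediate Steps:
u(U) = -⅕ + U/5 (u(U) = (U - 1*1)/5 = (U - 1)/5 = (-1 + U)/5 = -⅕ + U/5)
R(T, Y) = -8*T² (R(T, Y) = -2*(T + T)² = -2*4*T² = -8*T²)
R(u(10), -50) - 1*(-44340) = -8*(-⅕ + (⅕)*10)² - 1*(-44340) = -8*(-⅕ + 2)² + 44340 = -8*(9/5)² + 44340 = -8*81/25 + 44340 = -648/25 + 44340 = 1107852/25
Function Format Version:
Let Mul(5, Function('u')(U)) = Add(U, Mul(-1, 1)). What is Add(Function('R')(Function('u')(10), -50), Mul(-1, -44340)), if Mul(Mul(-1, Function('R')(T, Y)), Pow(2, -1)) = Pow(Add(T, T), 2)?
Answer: Rational(1107852, 25) ≈ 44314.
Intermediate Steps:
Function('u')(U) = Add(Rational(-1, 5), Mul(Rational(1, 5), U)) (Function('u')(U) = Mul(Rational(1, 5), Add(U, Mul(-1, 1))) = Mul(Rational(1, 5), Add(U, -1)) = Mul(Rational(1, 5), Add(-1, U)) = Add(Rational(-1, 5), Mul(Rational(1, 5), U)))
Function('R')(T, Y) = Mul(-8, Pow(T, 2)) (Function('R')(T, Y) = Mul(-2, Pow(Add(T, T), 2)) = Mul(-2, Pow(Mul(2, T), 2)) = Mul(-2, Mul(4, Pow(T, 2))) = Mul(-8, Pow(T, 2)))
Add(Function('R')(Function('u')(10), -50), Mul(-1, -44340)) = Add(Mul(-8, Pow(Add(Rational(-1, 5), Mul(Rational(1, 5), 10)), 2)), Mul(-1, -44340)) = Add(Mul(-8, Pow(Add(Rational(-1, 5), 2), 2)), 44340) = Add(Mul(-8, Pow(Rational(9, 5), 2)), 44340) = Add(Mul(-8, Rational(81, 25)), 44340) = Add(Rational(-648, 25), 44340) = Rational(1107852, 25)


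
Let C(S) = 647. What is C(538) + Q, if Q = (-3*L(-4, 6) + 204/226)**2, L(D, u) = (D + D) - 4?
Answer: 25650443/12769 ≈ 2008.8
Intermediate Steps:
L(D, u) = -4 + 2*D (L(D, u) = 2*D - 4 = -4 + 2*D)
Q = 17388900/12769 (Q = (-3*(-4 + 2*(-4)) + 204/226)**2 = (-3*(-4 - 8) + 204*(1/226))**2 = (-3*(-12) + 102/113)**2 = (36 + 102/113)**2 = (4170/113)**2 = 17388900/12769 ≈ 1361.8)
C(538) + Q = 647 + 17388900/12769 = 25650443/12769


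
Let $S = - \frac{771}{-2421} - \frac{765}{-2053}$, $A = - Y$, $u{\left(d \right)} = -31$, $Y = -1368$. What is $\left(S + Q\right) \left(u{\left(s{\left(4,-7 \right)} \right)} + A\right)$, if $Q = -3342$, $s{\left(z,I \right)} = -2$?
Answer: $- \frac{7401342814922}{1656771} \approx -4.4673 \cdot 10^{6}$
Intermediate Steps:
$A = 1368$ ($A = \left(-1\right) \left(-1368\right) = 1368$)
$S = \frac{1144976}{1656771}$ ($S = \left(-771\right) \left(- \frac{1}{2421}\right) - - \frac{765}{2053} = \frac{257}{807} + \frac{765}{2053} = \frac{1144976}{1656771} \approx 0.69109$)
$\left(S + Q\right) \left(u{\left(s{\left(4,-7 \right)} \right)} + A\right) = \left(\frac{1144976}{1656771} - 3342\right) \left(-31 + 1368\right) = \left(- \frac{5535783706}{1656771}\right) 1337 = - \frac{7401342814922}{1656771}$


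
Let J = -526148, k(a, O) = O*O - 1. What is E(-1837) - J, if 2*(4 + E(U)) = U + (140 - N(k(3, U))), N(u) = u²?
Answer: -11387708136033/2 ≈ -5.6939e+12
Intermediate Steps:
k(a, O) = -1 + O² (k(a, O) = O² - 1 = -1 + O²)
E(U) = 66 + U/2 - (-1 + U²)²/2 (E(U) = -4 + (U + (140 - (-1 + U²)²))/2 = -4 + (140 + U - (-1 + U²)²)/2 = -4 + (70 + U/2 - (-1 + U²)²/2) = 66 + U/2 - (-1 + U²)²/2)
E(-1837) - J = (66 + (½)*(-1837) - (-1 + (-1837)²)²/2) - 1*(-526148) = (66 - 1837/2 - (-1 + 3374569)²/2) + 526148 = (66 - 1837/2 - ½*3374568²) + 526148 = (66 - 1837/2 - ½*11387709186624) + 526148 = (66 - 1837/2 - 5693854593312) + 526148 = -11387709188329/2 + 526148 = -11387708136033/2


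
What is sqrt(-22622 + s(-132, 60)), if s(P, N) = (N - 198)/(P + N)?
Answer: 521*I*sqrt(3)/6 ≈ 150.4*I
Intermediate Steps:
s(P, N) = (-198 + N)/(N + P)
sqrt(-22622 + s(-132, 60)) = sqrt(-22622 + (-198 + 60)/(60 - 132)) = sqrt(-22622 - 138/(-72)) = sqrt(-22622 - 1/72*(-138)) = sqrt(-22622 + 23/12) = sqrt(-271441/12) = 521*I*sqrt(3)/6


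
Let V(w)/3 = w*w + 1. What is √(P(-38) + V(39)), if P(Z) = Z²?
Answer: √6010 ≈ 77.524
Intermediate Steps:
V(w) = 3 + 3*w² (V(w) = 3*(w*w + 1) = 3*(w² + 1) = 3*(1 + w²) = 3 + 3*w²)
√(P(-38) + V(39)) = √((-38)² + (3 + 3*39²)) = √(1444 + (3 + 3*1521)) = √(1444 + (3 + 4563)) = √(1444 + 4566) = √6010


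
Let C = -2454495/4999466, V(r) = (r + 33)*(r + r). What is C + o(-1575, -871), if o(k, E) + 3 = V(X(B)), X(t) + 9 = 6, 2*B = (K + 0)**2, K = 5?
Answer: -917356773/4999466 ≈ -183.49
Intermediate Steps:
B = 25/2 (B = (5 + 0)**2/2 = (1/2)*5**2 = (1/2)*25 = 25/2 ≈ 12.500)
X(t) = -3 (X(t) = -9 + 6 = -3)
V(r) = 2*r*(33 + r) (V(r) = (33 + r)*(2*r) = 2*r*(33 + r))
C = -2454495/4999466 (C = -2454495*1/4999466 = -2454495/4999466 ≈ -0.49095)
o(k, E) = -183 (o(k, E) = -3 + 2*(-3)*(33 - 3) = -3 + 2*(-3)*30 = -3 - 180 = -183)
C + o(-1575, -871) = -2454495/4999466 - 183 = -917356773/4999466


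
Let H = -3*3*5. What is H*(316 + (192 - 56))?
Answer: -20340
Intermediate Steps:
H = -45 (H = -9*5 = -45)
H*(316 + (192 - 56)) = -45*(316 + (192 - 56)) = -45*(316 + 136) = -45*452 = -20340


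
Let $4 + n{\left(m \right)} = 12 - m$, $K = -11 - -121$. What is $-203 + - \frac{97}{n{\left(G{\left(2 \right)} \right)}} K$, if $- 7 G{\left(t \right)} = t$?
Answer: $- \frac{43232}{29} \approx -1490.8$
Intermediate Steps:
$K = 110$ ($K = -11 + 121 = 110$)
$G{\left(t \right)} = - \frac{t}{7}$
$n{\left(m \right)} = 8 - m$ ($n{\left(m \right)} = -4 - \left(-12 + m\right) = 8 - m$)
$-203 + - \frac{97}{n{\left(G{\left(2 \right)} \right)}} K = -203 + - \frac{97}{8 - \left(- \frac{1}{7}\right) 2} \cdot 110 = -203 + - \frac{97}{8 - - \frac{2}{7}} \cdot 110 = -203 + - \frac{97}{8 + \frac{2}{7}} \cdot 110 = -203 + - \frac{97}{\frac{58}{7}} \cdot 110 = -203 + \left(-97\right) \frac{7}{58} \cdot 110 = -203 - \frac{37345}{29} = - \frac{43232}{29}$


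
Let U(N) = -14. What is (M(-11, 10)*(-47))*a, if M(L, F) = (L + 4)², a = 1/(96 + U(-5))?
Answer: -2303/82 ≈ -28.085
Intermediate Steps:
a = 1/82 (a = 1/(96 - 14) = 1/82 ≈ 0.012195)
M(L, F) = (4 + L)²
(M(-11, 10)*(-47))*a = ((4 - 11)²*(-47))*(1/82) = ((-7)²*(-47))*(1/82) = (49*(-47))*(1/82) = -2303*1/82 = -2303/82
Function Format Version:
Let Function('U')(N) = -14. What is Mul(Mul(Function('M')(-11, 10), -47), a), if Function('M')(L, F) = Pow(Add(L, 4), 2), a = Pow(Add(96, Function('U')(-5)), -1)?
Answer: Rational(-2303, 82) ≈ -28.085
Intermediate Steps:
a = Rational(1, 82) (a = Pow(Add(96, -14), -1) = Pow(82, -1) = Rational(1, 82) ≈ 0.012195)
Function('M')(L, F) = Pow(Add(4, L), 2)
Mul(Mul(Function('M')(-11, 10), -47), a) = Mul(Mul(Pow(Add(4, -11), 2), -47), Rational(1, 82)) = Mul(Mul(Pow(-7, 2), -47), Rational(1, 82)) = Mul(Mul(49, -47), Rational(1, 82)) = Mul(-2303, Rational(1, 82)) = Rational(-2303, 82)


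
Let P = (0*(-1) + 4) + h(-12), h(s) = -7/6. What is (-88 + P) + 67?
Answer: -109/6 ≈ -18.167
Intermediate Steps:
h(s) = -7/6 (h(s) = -7*⅙ = -7/6)
P = 17/6 (P = (0*(-1) + 4) - 7/6 = (0 + 4) - 7/6 = 4 - 7/6 = 17/6 ≈ 2.8333)
(-88 + P) + 67 = (-88 + 17/6) + 67 = -511/6 + 67 = -109/6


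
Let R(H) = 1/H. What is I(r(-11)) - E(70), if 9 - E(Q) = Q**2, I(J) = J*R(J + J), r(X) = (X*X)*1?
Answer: 9783/2 ≈ 4891.5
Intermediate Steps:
r(X) = X**2 (r(X) = X**2*1 = X**2)
I(J) = 1/2 (I(J) = J/(J + J) = J/((2*J)) = J*(1/(2*J)) = 1/2)
E(Q) = 9 - Q**2
I(r(-11)) - E(70) = 1/2 - (9 - 1*70**2) = 1/2 - (9 - 1*4900) = 1/2 - (9 - 4900) = 1/2 - 1*(-4891) = 1/2 + 4891 = 9783/2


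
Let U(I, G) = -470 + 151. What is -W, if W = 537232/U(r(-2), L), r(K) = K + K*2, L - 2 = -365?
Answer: 537232/319 ≈ 1684.1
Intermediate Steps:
L = -363 (L = 2 - 365 = -363)
r(K) = 3*K (r(K) = K + 2*K = 3*K)
U(I, G) = -319
W = -537232/319 (W = 537232/(-319) = 537232*(-1/319) = -537232/319 ≈ -1684.1)
-W = -1*(-537232/319) = 537232/319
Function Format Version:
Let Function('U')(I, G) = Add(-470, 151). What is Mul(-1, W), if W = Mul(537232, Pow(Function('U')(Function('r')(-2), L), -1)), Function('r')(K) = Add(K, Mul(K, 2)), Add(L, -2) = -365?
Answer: Rational(537232, 319) ≈ 1684.1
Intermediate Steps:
L = -363 (L = Add(2, -365) = -363)
Function('r')(K) = Mul(3, K) (Function('r')(K) = Add(K, Mul(2, K)) = Mul(3, K))
Function('U')(I, G) = -319
W = Rational(-537232, 319) (W = Mul(537232, Pow(-319, -1)) = Mul(537232, Rational(-1, 319)) = Rational(-537232, 319) ≈ -1684.1)
Mul(-1, W) = Mul(-1, Rational(-537232, 319)) = Rational(537232, 319)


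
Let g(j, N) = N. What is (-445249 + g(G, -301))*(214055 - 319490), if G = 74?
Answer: 46976564250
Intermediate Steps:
(-445249 + g(G, -301))*(214055 - 319490) = (-445249 - 301)*(214055 - 319490) = -445550*(-105435) = 46976564250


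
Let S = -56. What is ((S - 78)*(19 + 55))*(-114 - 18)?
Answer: 1308912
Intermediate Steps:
((S - 78)*(19 + 55))*(-114 - 18) = ((-56 - 78)*(19 + 55))*(-114 - 18) = -134*74*(-132) = -9916*(-132) = 1308912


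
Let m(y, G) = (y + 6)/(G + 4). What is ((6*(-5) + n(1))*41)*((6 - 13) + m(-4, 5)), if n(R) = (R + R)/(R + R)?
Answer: 72529/9 ≈ 8058.8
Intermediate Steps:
m(y, G) = (6 + y)/(4 + G)
n(R) = 1 (n(R) = (2*R)/((2*R)) = (2*R)*(1/(2*R)) = 1)
((6*(-5) + n(1))*41)*((6 - 13) + m(-4, 5)) = ((6*(-5) + 1)*41)*((6 - 13) + (6 - 4)/(4 + 5)) = ((-30 + 1)*41)*(-7 + 2/9) = (-29*41)*(-7 + (1/9)*2) = -1189*(-7 + 2/9) = -1189*(-61/9) = 72529/9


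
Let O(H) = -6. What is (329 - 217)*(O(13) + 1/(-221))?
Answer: -148624/221 ≈ -672.51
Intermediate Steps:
(329 - 217)*(O(13) + 1/(-221)) = (329 - 217)*(-6 + 1/(-221)) = 112*(-6 - 1/221) = 112*(-1327/221) = -148624/221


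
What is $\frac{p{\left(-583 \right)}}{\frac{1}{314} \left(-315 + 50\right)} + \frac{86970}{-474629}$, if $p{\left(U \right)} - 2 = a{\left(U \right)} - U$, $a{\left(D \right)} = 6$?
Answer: $- \frac{88101849096}{125776685} \approx -700.46$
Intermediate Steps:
$p{\left(U \right)} = 8 - U$ ($p{\left(U \right)} = 2 - \left(-6 + U\right) = 8 - U$)
$\frac{p{\left(-583 \right)}}{\frac{1}{314} \left(-315 + 50\right)} + \frac{86970}{-474629} = \frac{8 - -583}{\frac{1}{314} \left(-315 + 50\right)} + \frac{86970}{-474629} = \frac{8 + 583}{\frac{1}{314} \left(-265\right)} + 86970 \left(- \frac{1}{474629}\right) = \frac{591}{- \frac{265}{314}} - \frac{86970}{474629} = 591 \left(- \frac{314}{265}\right) - \frac{86970}{474629} = - \frac{185574}{265} - \frac{86970}{474629} = - \frac{88101849096}{125776685}$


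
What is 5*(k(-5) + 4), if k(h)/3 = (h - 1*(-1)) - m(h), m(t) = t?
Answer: 35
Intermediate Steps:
k(h) = 3 (k(h) = 3*((h - 1*(-1)) - h) = 3*((h + 1) - h) = 3*((1 + h) - h) = 3*1 = 3)
5*(k(-5) + 4) = 5*(3 + 4) = 5*7 = 35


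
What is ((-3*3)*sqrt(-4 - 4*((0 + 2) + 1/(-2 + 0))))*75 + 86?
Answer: 86 - 675*I*sqrt(10) ≈ 86.0 - 2134.5*I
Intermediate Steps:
((-3*3)*sqrt(-4 - 4*((0 + 2) + 1/(-2 + 0))))*75 + 86 = -9*sqrt(-4 - 4*(2 + 1/(-2)))*75 + 86 = -9*sqrt(-4 - 4*(2 - 1/2))*75 + 86 = -9*sqrt(-4 - 4*3/2)*75 + 86 = -9*sqrt(-4 - 6)*75 + 86 = -9*I*sqrt(10)*75 + 86 = -675*I*sqrt(10) + 86 = 86 - 675*I*sqrt(10)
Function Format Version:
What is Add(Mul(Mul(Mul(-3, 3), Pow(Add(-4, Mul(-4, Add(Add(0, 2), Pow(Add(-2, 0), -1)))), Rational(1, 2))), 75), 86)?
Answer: Add(86, Mul(-675, I, Pow(10, Rational(1, 2)))) ≈ Add(86.000, Mul(-2134.5, I))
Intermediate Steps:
Add(Mul(Mul(Mul(-3, 3), Pow(Add(-4, Mul(-4, Add(Add(0, 2), Pow(Add(-2, 0), -1)))), Rational(1, 2))), 75), 86) = Add(Mul(Mul(-9, Pow(Add(-4, Mul(-4, Add(2, Pow(-2, -1)))), Rational(1, 2))), 75), 86) = Add(Mul(Mul(-9, Pow(Add(-4, Mul(-4, Add(2, Rational(-1, 2)))), Rational(1, 2))), 75), 86) = Add(Mul(Mul(-9, Pow(Add(-4, Mul(-4, Rational(3, 2))), Rational(1, 2))), 75), 86) = Add(Mul(Mul(-9, Pow(Add(-4, -6), Rational(1, 2))), 75), 86) = Add(Mul(Mul(-9, Pow(-10, Rational(1, 2))), 75), 86) = Add(Mul(Mul(-9, Mul(I, Pow(10, Rational(1, 2)))), 75), 86) = Add(Mul(Mul(-9, I, Pow(10, Rational(1, 2))), 75), 86) = Add(Mul(-675, I, Pow(10, Rational(1, 2))), 86) = Add(86, Mul(-675, I, Pow(10, Rational(1, 2))))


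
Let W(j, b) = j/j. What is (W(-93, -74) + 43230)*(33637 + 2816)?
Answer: 1575899643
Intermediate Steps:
W(j, b) = 1
(W(-93, -74) + 43230)*(33637 + 2816) = (1 + 43230)*(33637 + 2816) = 43231*36453 = 1575899643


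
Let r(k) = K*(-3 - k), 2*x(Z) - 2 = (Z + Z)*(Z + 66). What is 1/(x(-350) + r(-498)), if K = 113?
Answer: 1/155336 ≈ 6.4377e-6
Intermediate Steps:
x(Z) = 1 + Z*(66 + Z) (x(Z) = 1 + ((Z + Z)*(Z + 66))/2 = 1 + ((2*Z)*(66 + Z))/2 = 1 + (2*Z*(66 + Z))/2 = 1 + Z*(66 + Z))
r(k) = -339 - 113*k (r(k) = 113*(-3 - k) = -339 - 113*k)
1/(x(-350) + r(-498)) = 1/((1 + (-350)² + 66*(-350)) + (-339 - 113*(-498))) = 1/((1 + 122500 - 23100) + (-339 + 56274)) = 1/(99401 + 55935) = 1/155336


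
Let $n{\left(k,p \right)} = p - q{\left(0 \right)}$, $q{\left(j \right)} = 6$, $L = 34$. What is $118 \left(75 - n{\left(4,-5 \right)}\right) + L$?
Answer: $10182$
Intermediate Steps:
$n{\left(k,p \right)} = -6 + p$ ($n{\left(k,p \right)} = p - 6 = -6 + p$)
$118 \left(75 - n{\left(4,-5 \right)}\right) + L = 118 \left(75 - \left(-6 - 5\right)\right) + 34 = 118 \left(75 - -11\right) + 34 = 118 \left(75 + 11\right) + 34 = 118 \cdot 86 + 34 = 10148 + 34 = 10182$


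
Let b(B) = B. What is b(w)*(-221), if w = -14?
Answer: 3094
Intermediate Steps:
b(w)*(-221) = -14*(-221) = 3094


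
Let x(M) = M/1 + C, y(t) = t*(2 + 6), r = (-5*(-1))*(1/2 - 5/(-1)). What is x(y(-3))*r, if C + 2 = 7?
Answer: -1045/2 ≈ -522.50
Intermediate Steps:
C = 5 (C = -2 + 7 = 5)
r = 55/2 (r = 5*(1*(1/2) - 5*(-1)) = 5*(1/2 + 5) = 5*(11/2) = 55/2 ≈ 27.500)
y(t) = 8*t (y(t) = t*8 = 8*t)
x(M) = 5 + M (x(M) = M/1 + 5 = M*1 + 5 = M + 5 = 5 + M)
x(y(-3))*r = (5 + 8*(-3))*(55/2) = (5 - 24)*(55/2) = -19*55/2 = -1045/2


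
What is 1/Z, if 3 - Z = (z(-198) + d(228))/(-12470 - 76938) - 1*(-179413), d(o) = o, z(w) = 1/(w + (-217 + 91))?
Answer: -28968192/5197183252849 ≈ -5.5738e-6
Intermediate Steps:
z(w) = 1/(-126 + w) (z(w) = 1/(w - 126) = 1/(-126 + w))
Z = -5197183252849/28968192 (Z = 3 - ((1/(-126 - 198) + 228)/(-12470 - 76938) - 1*(-179413)) = 3 - ((1/(-324) + 228)/(-89408) + 179413) = 3 - ((-1/324 + 228)*(-1/89408) + 179413) = 3 - ((73871/324)*(-1/89408) + 179413) = 3 - (-73871/28968192 + 179413) = 3 - 1*5197270157425/28968192 = 3 - 5197270157425/28968192 = -5197183252849/28968192 ≈ -1.7941e+5)
1/Z = 1/(-5197183252849/28968192) = -28968192/5197183252849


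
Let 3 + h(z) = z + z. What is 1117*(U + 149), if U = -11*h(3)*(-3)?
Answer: 277016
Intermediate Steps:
h(z) = -3 + 2*z (h(z) = -3 + (z + z) = -3 + 2*z)
U = 99 (U = -11*(-3 + 2*3)*(-3) = -11*(-3 + 6)*(-3) = -11*3*(-3) = -33*(-3) = 99)
1117*(U + 149) = 1117*(99 + 149) = 1117*248 = 277016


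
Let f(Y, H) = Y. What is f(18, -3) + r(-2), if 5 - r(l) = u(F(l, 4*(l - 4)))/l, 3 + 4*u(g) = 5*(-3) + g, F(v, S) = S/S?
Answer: 167/8 ≈ 20.875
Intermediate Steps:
F(v, S) = 1
u(g) = -9/2 + g/4 (u(g) = -¾ + (5*(-3) + g)/4 = -¾ + (-15 + g)/4 = -¾ + (-15/4 + g/4) = -9/2 + g/4)
r(l) = 5 + 17/(4*l) (r(l) = 5 - (-9/2 + (¼)*1)/l = 5 - (-9/2 + ¼)/l = 5 - (-17)/(4*l) = 5 + 17/(4*l))
f(18, -3) + r(-2) = 18 + (5 + (17/4)/(-2)) = 18 + (5 + (17/4)*(-½)) = 18 + (5 - 17/8) = 18 + 23/8 = 167/8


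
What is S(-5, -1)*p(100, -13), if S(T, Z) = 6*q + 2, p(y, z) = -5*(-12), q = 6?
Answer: 2280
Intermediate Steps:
p(y, z) = 60
S(T, Z) = 38 (S(T, Z) = 6*6 + 2 = 36 + 2 = 38)
S(-5, -1)*p(100, -13) = 38*60 = 2280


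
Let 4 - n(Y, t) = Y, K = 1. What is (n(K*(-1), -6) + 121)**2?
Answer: 15876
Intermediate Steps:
n(Y, t) = 4 - Y
(n(K*(-1), -6) + 121)**2 = ((4 - (-1)) + 121)**2 = ((4 - 1*(-1)) + 121)**2 = ((4 + 1) + 121)**2 = (5 + 121)**2 = 126**2 = 15876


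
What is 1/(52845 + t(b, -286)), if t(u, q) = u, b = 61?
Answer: 1/52906 ≈ 1.8901e-5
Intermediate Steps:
1/(52845 + t(b, -286)) = 1/(52845 + 61) = 1/52906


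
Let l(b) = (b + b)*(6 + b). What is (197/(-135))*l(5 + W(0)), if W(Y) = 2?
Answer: -35854/135 ≈ -265.58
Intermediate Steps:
l(b) = 2*b*(6 + b) (l(b) = (2*b)*(6 + b) = 2*b*(6 + b))
(197/(-135))*l(5 + W(0)) = (197/(-135))*(2*(5 + 2)*(6 + (5 + 2))) = (197*(-1/135))*(2*7*(6 + 7)) = -394*7*13/135 = -197/135*182 = -35854/135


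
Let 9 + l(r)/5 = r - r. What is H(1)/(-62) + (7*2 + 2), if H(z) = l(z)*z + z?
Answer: 518/31 ≈ 16.710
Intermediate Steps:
l(r) = -45 (l(r) = -45 + 5*(r - r) = -45 + 5*0 = -45 + 0 = -45)
H(z) = -44*z (H(z) = -45*z + z = -44*z)
H(1)/(-62) + (7*2 + 2) = -44*1/(-62) + (7*2 + 2) = -44*(-1/62) + (14 + 2) = 22/31 + 16 = 518/31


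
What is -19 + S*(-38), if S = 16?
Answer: -627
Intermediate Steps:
-19 + S*(-38) = -19 + 16*(-38) = -19 - 608 = -627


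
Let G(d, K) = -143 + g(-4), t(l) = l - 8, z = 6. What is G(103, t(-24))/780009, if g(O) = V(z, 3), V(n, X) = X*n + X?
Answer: -122/780009 ≈ -0.00015641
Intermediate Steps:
t(l) = -8 + l
V(n, X) = X + X*n
g(O) = 21 (g(O) = 3*(1 + 6) = 3*7 = 21)
G(d, K) = -122 (G(d, K) = -143 + 21 = -122)
G(103, t(-24))/780009 = -122/780009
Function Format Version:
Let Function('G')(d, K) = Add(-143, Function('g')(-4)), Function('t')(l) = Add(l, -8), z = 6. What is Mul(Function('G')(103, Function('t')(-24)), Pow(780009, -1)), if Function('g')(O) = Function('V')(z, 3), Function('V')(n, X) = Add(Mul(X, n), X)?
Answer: Rational(-122, 780009) ≈ -0.00015641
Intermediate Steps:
Function('t')(l) = Add(-8, l)
Function('V')(n, X) = Add(X, Mul(X, n))
Function('g')(O) = 21 (Function('g')(O) = Mul(3, Add(1, 6)) = Mul(3, 7) = 21)
Function('G')(d, K) = -122 (Function('G')(d, K) = Add(-143, 21) = -122)
Mul(Function('G')(103, Function('t')(-24)), Pow(780009, -1)) = Mul(-122, Pow(780009, -1)) = Mul(-122, Rational(1, 780009)) = Rational(-122, 780009)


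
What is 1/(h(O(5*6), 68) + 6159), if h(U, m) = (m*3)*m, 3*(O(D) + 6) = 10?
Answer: 1/20031 ≈ 4.9923e-5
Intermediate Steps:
O(D) = -8/3 (O(D) = -6 + (⅓)*10 = -6 + 10/3 = -8/3)
h(U, m) = 3*m² (h(U, m) = (3*m)*m = 3*m²)
1/(h(O(5*6), 68) + 6159) = 1/(3*68² + 6159) = 1/(3*4624 + 6159) = 1/(13872 + 6159) = 1/20031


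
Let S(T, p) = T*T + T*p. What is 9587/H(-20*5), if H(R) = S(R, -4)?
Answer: 9587/10400 ≈ 0.92183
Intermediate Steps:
S(T, p) = T**2 + T*p
H(R) = R*(-4 + R) (H(R) = R*(R - 4) = R*(-4 + R))
9587/H(-20*5) = 9587/(((-20*5)*(-4 - 20*5))) = 9587/((-100*(-4 - 100))) = 9587/((-100*(-104))) = 9587/10400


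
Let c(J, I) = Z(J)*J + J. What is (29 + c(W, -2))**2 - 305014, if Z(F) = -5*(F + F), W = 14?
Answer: 3369875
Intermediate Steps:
Z(F) = -10*F
c(J, I) = J - 10*J**2 (c(J, I) = (-10*J)*J + J = -10*J**2 + J = J - 10*J**2)
(29 + c(W, -2))**2 - 305014 = (29 + 14*(1 - 10*14))**2 - 305014 = (29 + 14*(1 - 140))**2 - 305014 = (29 + 14*(-139))**2 - 305014 = (29 - 1946)**2 - 305014 = (-1917)**2 - 305014 = 3674889 - 305014 = 3369875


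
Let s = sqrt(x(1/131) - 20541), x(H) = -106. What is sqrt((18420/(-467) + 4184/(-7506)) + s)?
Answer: sqrt(-13652610694536 + 341309503089*I*sqrt(20647))/584217 ≈ 7.3876 + 9.7251*I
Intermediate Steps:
s = I*sqrt(20647) (s = sqrt(-106 - 20541) = sqrt(-20647) = I*sqrt(20647) ≈ 143.69*I)
sqrt((18420/(-467) + 4184/(-7506)) + s) = sqrt((18420/(-467) + 4184/(-7506)) + I*sqrt(20647)) = sqrt((18420*(-1/467) + 4184*(-1/7506)) + I*sqrt(20647)) = sqrt((-18420/467 - 2092/3753) + I*sqrt(20647)) = sqrt(-70107224/1752651 + I*sqrt(20647))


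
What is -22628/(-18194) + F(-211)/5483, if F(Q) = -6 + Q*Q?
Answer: 466987617/49878851 ≈ 9.3624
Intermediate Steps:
F(Q) = -6 + Q**2
-22628/(-18194) + F(-211)/5483 = -22628/(-18194) + (-6 + (-211)**2)/5483 = -22628*(-1/18194) + (-6 + 44521)*(1/5483) = 11314/9097 + 44515*(1/5483) = 11314/9097 + 44515/5483 = 466987617/49878851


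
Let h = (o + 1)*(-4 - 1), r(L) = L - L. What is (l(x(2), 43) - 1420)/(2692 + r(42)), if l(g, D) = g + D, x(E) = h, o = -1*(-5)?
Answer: -1407/2692 ≈ -0.52266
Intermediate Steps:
o = 5
r(L) = 0
h = -30 (h = (5 + 1)*(-4 - 1) = 6*(-5) = -30)
x(E) = -30
l(g, D) = D + g
(l(x(2), 43) - 1420)/(2692 + r(42)) = ((43 - 30) - 1420)/(2692 + 0) = (13 - 1420)/2692 = -1407*1/2692 = -1407/2692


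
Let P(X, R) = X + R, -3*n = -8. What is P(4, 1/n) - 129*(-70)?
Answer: 72275/8 ≈ 9034.4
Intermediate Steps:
n = 8/3 (n = -1/3*(-8) = 8/3 ≈ 2.6667)
P(X, R) = R + X
P(4, 1/n) - 129*(-70) = (1/(8/3) + 4) - 129*(-70) = (1*(3/8) + 4) + 9030 = (3/8 + 4) + 9030 = 35/8 + 9030 = 72275/8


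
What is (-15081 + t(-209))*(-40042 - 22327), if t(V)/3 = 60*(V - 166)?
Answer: 5150494389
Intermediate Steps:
t(V) = -29880 + 180*V (t(V) = 3*(60*(V - 166)) = 3*(60*(-166 + V)) = 3*(-9960 + 60*V) = -29880 + 180*V)
(-15081 + t(-209))*(-40042 - 22327) = (-15081 + (-29880 + 180*(-209)))*(-40042 - 22327) = (-15081 + (-29880 - 37620))*(-62369) = (-15081 - 67500)*(-62369) = -82581*(-62369) = 5150494389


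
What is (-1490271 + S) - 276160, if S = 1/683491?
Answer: -1207339690620/683491 ≈ -1.7664e+6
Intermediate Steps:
S = 1/683491 ≈ 1.4631e-6
(-1490271 + S) - 276160 = (-1490271 + 1/683491) - 276160 = -1018586816060/683491 - 276160 = -1207339690620/683491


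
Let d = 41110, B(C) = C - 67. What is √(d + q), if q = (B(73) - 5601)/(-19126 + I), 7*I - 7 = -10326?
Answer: 15*√422145207011/48067 ≈ 202.76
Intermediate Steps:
I = -10319/7 (I = 1 + (⅐)*(-10326) = 1 - 10326/7 = -10319/7 ≈ -1474.1)
B(C) = -67 + C
q = 13055/48067 (q = ((-67 + 73) - 5601)/(-19126 - 10319/7) = (6 - 5601)/(-144201/7) = -5595*(-7/144201) = 13055/48067 ≈ 0.27160)
√(d + q) = √(41110 + 13055/48067) = √(1976047425/48067) = 15*√422145207011/48067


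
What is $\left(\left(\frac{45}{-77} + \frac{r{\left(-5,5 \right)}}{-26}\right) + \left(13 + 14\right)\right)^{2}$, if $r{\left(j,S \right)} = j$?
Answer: $\frac{2837586361}{4008004} \approx 707.98$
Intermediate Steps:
$\left(\left(\frac{45}{-77} + \frac{r{\left(-5,5 \right)}}{-26}\right) + \left(13 + 14\right)\right)^{2} = \left(\left(\frac{45}{-77} - \frac{5}{-26}\right) + \left(13 + 14\right)\right)^{2} = \left(\left(45 \left(- \frac{1}{77}\right) - - \frac{5}{26}\right) + 27\right)^{2} = \left(\left(- \frac{45}{77} + \frac{5}{26}\right) + 27\right)^{2} = \left(- \frac{785}{2002} + 27\right)^{2} = \left(\frac{53269}{2002}\right)^{2} = \frac{2837586361}{4008004}$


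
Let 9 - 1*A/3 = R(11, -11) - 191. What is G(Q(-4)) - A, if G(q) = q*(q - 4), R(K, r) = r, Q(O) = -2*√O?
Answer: -649 + 16*I ≈ -649.0 + 16.0*I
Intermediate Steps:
G(q) = q*(-4 + q)
A = 633 (A = 27 - 3*(-11 - 191) = 27 - 3*(-202) = 27 + 606 = 633)
G(Q(-4)) - A = (-4*I)*(-4 - 4*I) - 1*633 = (-4*I)*(-4 - 4*I) - 633 = -4*I*(-4 - 4*I) - 633 = -633 - 4*I*(-4 - 4*I)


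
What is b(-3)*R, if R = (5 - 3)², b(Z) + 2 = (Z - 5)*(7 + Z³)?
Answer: 632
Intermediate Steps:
b(Z) = -2 + (-5 + Z)*(7 + Z³) (b(Z) = -2 + (Z - 5)*(7 + Z³) = -2 + (-5 + Z)*(7 + Z³))
R = 4 (R = 2² = 4)
b(-3)*R = (-37 + (-3)⁴ - 5*(-3)³ + 7*(-3))*4 = (-37 + 81 - 5*(-27) - 21)*4 = (-37 + 81 + 135 - 21)*4 = 158*4 = 632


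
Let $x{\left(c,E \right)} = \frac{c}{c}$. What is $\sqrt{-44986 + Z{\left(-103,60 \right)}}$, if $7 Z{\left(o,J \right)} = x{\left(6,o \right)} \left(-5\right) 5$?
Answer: $\frac{i \sqrt{2204489}}{7} \approx 212.11 i$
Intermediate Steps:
$x{\left(c,E \right)} = 1$
$Z{\left(o,J \right)} = - \frac{25}{7}$ ($Z{\left(o,J \right)} = \frac{1 \left(-5\right) 5}{7} = \frac{\left(-5\right) 5}{7} = \frac{1}{7} \left(-25\right) = - \frac{25}{7}$)
$\sqrt{-44986 + Z{\left(-103,60 \right)}} = \sqrt{-44986 - \frac{25}{7}} = \sqrt{- \frac{314927}{7}} = \frac{i \sqrt{2204489}}{7}$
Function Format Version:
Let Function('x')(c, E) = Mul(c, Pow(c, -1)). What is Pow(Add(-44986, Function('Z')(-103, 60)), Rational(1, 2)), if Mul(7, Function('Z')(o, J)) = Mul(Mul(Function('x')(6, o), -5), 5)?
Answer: Mul(Rational(1, 7), I, Pow(2204489, Rational(1, 2))) ≈ Mul(212.11, I)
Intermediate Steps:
Function('x')(c, E) = 1
Function('Z')(o, J) = Rational(-25, 7) (Function('Z')(o, J) = Mul(Rational(1, 7), Mul(Mul(1, -5), 5)) = Mul(Rational(1, 7), Mul(-5, 5)) = Mul(Rational(1, 7), -25) = Rational(-25, 7))
Pow(Add(-44986, Function('Z')(-103, 60)), Rational(1, 2)) = Pow(Add(-44986, Rational(-25, 7)), Rational(1, 2)) = Pow(Rational(-314927, 7), Rational(1, 2)) = Mul(Rational(1, 7), I, Pow(2204489, Rational(1, 2)))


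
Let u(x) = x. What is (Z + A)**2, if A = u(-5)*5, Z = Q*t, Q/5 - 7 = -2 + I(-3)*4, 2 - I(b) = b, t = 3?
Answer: 122500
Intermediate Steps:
I(b) = 2 - b
Q = 125 (Q = 35 + 5*(-2 + (2 - 1*(-3))*4) = 35 + 5*(-2 + (2 + 3)*4) = 35 + 5*(-2 + 5*4) = 35 + 5*(-2 + 20) = 35 + 5*18 = 35 + 90 = 125)
Z = 375 (Z = 125*3 = 375)
A = -25 (A = -5*5 = -25)
(Z + A)**2 = (375 - 25)**2 = 350**2 = 122500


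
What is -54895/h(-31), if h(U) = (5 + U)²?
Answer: -54895/676 ≈ -81.206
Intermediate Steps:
-54895/h(-31) = -54895/(5 - 31)² = -54895/((-26)²) = -54895/676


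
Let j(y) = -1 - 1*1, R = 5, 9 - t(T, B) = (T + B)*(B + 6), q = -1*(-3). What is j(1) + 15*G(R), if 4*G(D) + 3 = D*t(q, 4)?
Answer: -1157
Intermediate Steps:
q = 3
t(T, B) = 9 - (6 + B)*(B + T) (t(T, B) = 9 - (T + B)*(B + 6) = 9 - (B + T)*(6 + B) = 9 - (6 + B)*(B + T))
G(D) = -¾ - 61*D/4 (G(D) = -¾ + (D*(9 - 1*4² - 6*4 - 6*3 - 1*4*3))/4 = -¾ + (D*(9 - 1*16 - 24 - 18 - 12))/4 = -¾ + (D*(9 - 16 - 24 - 18 - 12))/4 = -¾ + (D*(-61))/4 = -¾ + (-61*D)/4 = -¾ - 61*D/4)
j(y) = -2 (j(y) = -1 - 1 = -2)
j(1) + 15*G(R) = -2 + 15*(-¾ - 61/4*5) = -2 + 15*(-¾ - 305/4) = -2 + 15*(-77) = -2 - 1155 = -1157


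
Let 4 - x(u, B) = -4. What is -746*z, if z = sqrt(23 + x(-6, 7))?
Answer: -746*sqrt(31) ≈ -4153.6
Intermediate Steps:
x(u, B) = 8 (x(u, B) = 4 - 1*(-4) = 4 + 4 = 8)
z = sqrt(31) (z = sqrt(23 + 8) = sqrt(31) ≈ 5.5678)
-746*z = -746*sqrt(31)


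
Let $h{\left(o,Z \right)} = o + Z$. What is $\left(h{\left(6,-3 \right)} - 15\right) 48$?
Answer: $-576$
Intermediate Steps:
$h{\left(o,Z \right)} = Z + o$
$\left(h{\left(6,-3 \right)} - 15\right) 48 = \left(\left(-3 + 6\right) - 15\right) 48 = \left(3 - 15\right) 48 = \left(-12\right) 48 = -576$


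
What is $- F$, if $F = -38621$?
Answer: $38621$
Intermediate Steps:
$- F = \left(-1\right) \left(-38621\right) = 38621$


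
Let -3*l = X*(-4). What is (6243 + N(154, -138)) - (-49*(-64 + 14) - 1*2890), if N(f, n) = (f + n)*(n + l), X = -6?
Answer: 4347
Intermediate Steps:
l = -8 (l = -(-2)*(-4) = -1/3*24 = -8)
N(f, n) = (-8 + n)*(f + n) (N(f, n) = (f + n)*(n - 8) = (f + n)*(-8 + n) = (-8 + n)*(f + n))
(6243 + N(154, -138)) - (-49*(-64 + 14) - 1*2890) = (6243 + ((-138)**2 - 8*154 - 8*(-138) + 154*(-138))) - (-49*(-64 + 14) - 1*2890) = (6243 + (19044 - 1232 + 1104 - 21252)) - (-49*(-50) - 2890) = (6243 - 2336) - (2450 - 2890) = 3907 - 1*(-440) = 3907 + 440 = 4347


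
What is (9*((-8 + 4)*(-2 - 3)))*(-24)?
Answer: -4320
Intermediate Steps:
(9*((-8 + 4)*(-2 - 3)))*(-24) = (9*(-4*(-5)))*(-24) = (9*20)*(-24) = 180*(-24) = -4320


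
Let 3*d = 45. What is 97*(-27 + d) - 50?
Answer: -1214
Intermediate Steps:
d = 15 (d = (⅓)*45 = 15)
97*(-27 + d) - 50 = 97*(-27 + 15) - 50 = 97*(-12) - 50 = -1164 - 50 = -1214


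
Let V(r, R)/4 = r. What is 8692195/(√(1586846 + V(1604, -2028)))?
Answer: 8692195*√1593262/1593262 ≈ 6886.3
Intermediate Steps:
V(r, R) = 4*r
8692195/(√(1586846 + V(1604, -2028))) = 8692195/(√(1586846 + 4*1604)) = 8692195/(√(1586846 + 6416)) = 8692195/(√1593262) = 8692195*(√1593262/1593262) = 8692195*√1593262/1593262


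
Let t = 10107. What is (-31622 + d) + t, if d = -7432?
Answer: -28947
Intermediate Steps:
(-31622 + d) + t = (-31622 - 7432) + 10107 = -39054 + 10107 = -28947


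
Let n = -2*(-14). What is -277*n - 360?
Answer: -8116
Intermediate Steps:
n = 28
-277*n - 360 = -277*28 - 360 = -7756 - 360 = -8116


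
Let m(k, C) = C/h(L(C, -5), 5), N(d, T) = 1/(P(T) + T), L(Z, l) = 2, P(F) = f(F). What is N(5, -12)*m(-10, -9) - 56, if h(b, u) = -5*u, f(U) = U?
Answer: -11203/200 ≈ -56.015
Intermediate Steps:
P(F) = F
N(d, T) = 1/(2*T) (N(d, T) = 1/(T + T) = 1/(2*T))
m(k, C) = -C/25 (m(k, C) = C/((-5*5)) = C/(-25) = C*(-1/25) = -C/25)
N(5, -12)*m(-10, -9) - 56 = ((½)/(-12))*(-1/25*(-9)) - 56 = ((½)*(-1/12))*(9/25) - 56 = -1/24*9/25 - 56 = -3/200 - 56 = -11203/200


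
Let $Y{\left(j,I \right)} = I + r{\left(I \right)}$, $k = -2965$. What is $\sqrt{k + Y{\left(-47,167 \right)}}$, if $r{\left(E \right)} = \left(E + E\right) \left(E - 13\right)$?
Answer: $\sqrt{48638} \approx 220.54$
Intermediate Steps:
$r{\left(E \right)} = 2 E \left(-13 + E\right)$
$Y{\left(j,I \right)} = I + 2 I \left(-13 + I\right)$
$\sqrt{k + Y{\left(-47,167 \right)}} = \sqrt{-2965 + 167 \left(-25 + 2 \cdot 167\right)} = \sqrt{-2965 + 167 \left(-25 + 334\right)} = \sqrt{-2965 + 167 \cdot 309} = \sqrt{-2965 + 51603} = \sqrt{48638}$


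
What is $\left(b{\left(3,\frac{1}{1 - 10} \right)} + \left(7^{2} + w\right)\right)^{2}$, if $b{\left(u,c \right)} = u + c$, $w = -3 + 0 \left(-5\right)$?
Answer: $\frac{193600}{81} \approx 2390.1$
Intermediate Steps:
$w = -3$ ($w = -3 + 0 = -3$)
$b{\left(u,c \right)} = c + u$
$\left(b{\left(3,\frac{1}{1 - 10} \right)} + \left(7^{2} + w\right)\right)^{2} = \left(\left(\frac{1}{1 - 10} + 3\right) - \left(3 - 7^{2}\right)\right)^{2} = \left(\left(\frac{1}{-9} + 3\right) + \left(49 - 3\right)\right)^{2} = \left(\left(- \frac{1}{9} + 3\right) + 46\right)^{2} = \left(\frac{26}{9} + 46\right)^{2} = \left(\frac{440}{9}\right)^{2} = \frac{193600}{81}$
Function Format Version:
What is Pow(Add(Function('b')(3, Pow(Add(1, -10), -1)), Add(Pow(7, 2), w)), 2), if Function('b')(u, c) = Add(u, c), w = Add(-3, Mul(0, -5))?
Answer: Rational(193600, 81) ≈ 2390.1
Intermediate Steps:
w = -3 (w = Add(-3, 0) = -3)
Function('b')(u, c) = Add(c, u)
Pow(Add(Function('b')(3, Pow(Add(1, -10), -1)), Add(Pow(7, 2), w)), 2) = Pow(Add(Add(Pow(Add(1, -10), -1), 3), Add(Pow(7, 2), -3)), 2) = Pow(Add(Add(Pow(-9, -1), 3), Add(49, -3)), 2) = Pow(Add(Add(Rational(-1, 9), 3), 46), 2) = Pow(Add(Rational(26, 9), 46), 2) = Pow(Rational(440, 9), 2) = Rational(193600, 81)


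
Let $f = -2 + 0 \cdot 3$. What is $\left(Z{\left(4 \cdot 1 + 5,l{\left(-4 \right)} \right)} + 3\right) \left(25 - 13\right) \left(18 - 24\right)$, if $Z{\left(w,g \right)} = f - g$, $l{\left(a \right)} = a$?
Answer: $-360$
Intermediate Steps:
$f = -2$ ($f = -2 + 0 = -2$)
$Z{\left(w,g \right)} = -2 - g$
$\left(Z{\left(4 \cdot 1 + 5,l{\left(-4 \right)} \right)} + 3\right) \left(25 - 13\right) \left(18 - 24\right) = \left(\left(-2 - -4\right) + 3\right) \left(25 - 13\right) \left(18 - 24\right) = \left(\left(-2 + 4\right) + 3\right) 12 \left(-6\right) = \left(2 + 3\right) \left(-72\right) = 5 \left(-72\right) = -360$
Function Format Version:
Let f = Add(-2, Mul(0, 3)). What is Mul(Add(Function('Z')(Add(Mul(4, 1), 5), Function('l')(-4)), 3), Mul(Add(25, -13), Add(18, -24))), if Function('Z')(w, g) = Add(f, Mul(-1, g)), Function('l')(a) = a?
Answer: -360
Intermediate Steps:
f = -2 (f = Add(-2, 0) = -2)
Function('Z')(w, g) = Add(-2, Mul(-1, g))
Mul(Add(Function('Z')(Add(Mul(4, 1), 5), Function('l')(-4)), 3), Mul(Add(25, -13), Add(18, -24))) = Mul(Add(Add(-2, Mul(-1, -4)), 3), Mul(Add(25, -13), Add(18, -24))) = Mul(Add(Add(-2, 4), 3), Mul(12, -6)) = Mul(Add(2, 3), -72) = Mul(5, -72) = -360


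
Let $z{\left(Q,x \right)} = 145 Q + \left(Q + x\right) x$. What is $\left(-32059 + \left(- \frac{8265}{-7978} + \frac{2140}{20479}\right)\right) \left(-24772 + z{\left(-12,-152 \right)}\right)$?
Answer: $\frac{4148226687055176}{81690731} \approx 5.078 \cdot 10^{7}$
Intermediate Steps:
$z{\left(Q,x \right)} = 145 Q + x \left(Q + x\right)$
$\left(-32059 + \left(- \frac{8265}{-7978} + \frac{2140}{20479}\right)\right) \left(-24772 + z{\left(-12,-152 \right)}\right) = \left(-32059 + \left(- \frac{8265}{-7978} + \frac{2140}{20479}\right)\right) \left(-24772 + \left(\left(-152\right)^{2} + 145 \left(-12\right) - -1824\right)\right) = \left(-32059 + \left(\left(-8265\right) \left(- \frac{1}{7978}\right) + 2140 \cdot \frac{1}{20479}\right)\right) \left(-24772 + \left(23104 - 1740 + 1824\right)\right) = \left(-32059 + \left(\frac{8265}{7978} + \frac{2140}{20479}\right)\right) \left(-24772 + 23188\right) = \left(-32059 + \frac{186331855}{163381462}\right) \left(-1584\right) = \left(- \frac{5237659958403}{163381462}\right) \left(-1584\right) = \frac{4148226687055176}{81690731}$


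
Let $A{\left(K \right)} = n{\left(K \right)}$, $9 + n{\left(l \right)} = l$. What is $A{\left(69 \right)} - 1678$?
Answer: $-1618$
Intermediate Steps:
$n{\left(l \right)} = -9 + l$
$A{\left(K \right)} = -9 + K$
$A{\left(69 \right)} - 1678 = \left(-9 + 69\right) - 1678 = 60 - 1678 = -1618$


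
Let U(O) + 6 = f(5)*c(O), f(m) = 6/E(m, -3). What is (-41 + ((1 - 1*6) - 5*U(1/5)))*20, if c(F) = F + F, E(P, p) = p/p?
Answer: -560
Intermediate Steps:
E(P, p) = 1
f(m) = 6 (f(m) = 6/1 = 6*1 = 6)
c(F) = 2*F
U(O) = -6 + 12*O (U(O) = -6 + 6*(2*O) = -6 + 12*O)
(-41 + ((1 - 1*6) - 5*U(1/5)))*20 = (-41 + ((1 - 1*6) - 5*(-6 + 12/5)))*20 = (-41 + ((1 - 6) - 5*(-6 + 12*(⅕))))*20 = (-41 + (-5 - 5*(-6 + 12/5)))*20 = (-41 + (-5 - 5*(-18/5)))*20 = (-41 + (-5 + 18))*20 = (-41 + 13)*20 = -28*20 = -560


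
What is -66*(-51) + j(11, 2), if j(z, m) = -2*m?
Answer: 3362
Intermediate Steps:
-66*(-51) + j(11, 2) = -66*(-51) - 2*2 = 3366 - 4 = 3362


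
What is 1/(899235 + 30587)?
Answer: 1/929822 ≈ 1.0755e-6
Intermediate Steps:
1/(899235 + 30587) = 1/929822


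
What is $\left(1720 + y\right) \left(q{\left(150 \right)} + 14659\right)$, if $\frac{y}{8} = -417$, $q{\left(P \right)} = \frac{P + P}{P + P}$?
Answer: $-23690560$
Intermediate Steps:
$q{\left(P \right)} = 1$ ($q{\left(P \right)} = \frac{2 P}{2 P} = 2 P \frac{1}{2 P} = 1$)
$y = -3336$ ($y = 8 \left(-417\right) = -3336$)
$\left(1720 + y\right) \left(q{\left(150 \right)} + 14659\right) = \left(1720 - 3336\right) \left(1 + 14659\right) = \left(-1616\right) 14660 = -23690560$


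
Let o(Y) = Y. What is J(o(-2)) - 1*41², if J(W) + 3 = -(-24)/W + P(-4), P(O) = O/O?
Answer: -1695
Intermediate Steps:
P(O) = 1
J(W) = -2 + 24/W (J(W) = -3 + (-(-24)/W + 1) = -3 + (24/W + 1) = -3 + (1 + 24/W) = -2 + 24/W)
J(o(-2)) - 1*41² = (-2 + 24/(-2)) - 1*41² = (-2 + 24*(-½)) - 1*1681 = (-2 - 12) - 1681 = -14 - 1681 = -1695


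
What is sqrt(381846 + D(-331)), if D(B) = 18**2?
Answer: sqrt(382170) ≈ 618.20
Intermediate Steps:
D(B) = 324
sqrt(381846 + D(-331)) = sqrt(381846 + 324) = sqrt(382170)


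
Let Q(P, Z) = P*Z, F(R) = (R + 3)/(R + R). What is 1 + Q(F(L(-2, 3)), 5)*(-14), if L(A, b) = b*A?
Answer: -33/2 ≈ -16.500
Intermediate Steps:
L(A, b) = A*b
F(R) = (3 + R)/(2*R) (F(R) = (3 + R)/((2*R)) = (3 + R)*(1/(2*R)) = (3 + R)/(2*R))
1 + Q(F(L(-2, 3)), 5)*(-14) = 1 + (((3 - 2*3)/(2*((-2*3))))*5)*(-14) = 1 + (((½)*(3 - 6)/(-6))*5)*(-14) = 1 + (((½)*(-⅙)*(-3))*5)*(-14) = 1 + ((¼)*5)*(-14) = 1 + (5/4)*(-14) = 1 - 35/2 = -33/2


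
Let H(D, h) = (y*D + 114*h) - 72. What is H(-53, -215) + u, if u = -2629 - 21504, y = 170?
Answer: -57725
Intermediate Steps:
u = -24133
H(D, h) = -72 + 114*h + 170*D (H(D, h) = (170*D + 114*h) - 72 = (114*h + 170*D) - 72 = -72 + 114*h + 170*D)
H(-53, -215) + u = (-72 + 114*(-215) + 170*(-53)) - 24133 = (-72 - 24510 - 9010) - 24133 = -33592 - 24133 = -57725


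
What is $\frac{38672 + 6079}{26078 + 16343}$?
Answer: $\frac{44751}{42421} \approx 1.0549$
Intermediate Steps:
$\frac{38672 + 6079}{26078 + 16343} = \frac{44751}{42421}$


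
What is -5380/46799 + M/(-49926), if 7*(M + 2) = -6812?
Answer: -14724181/154296303 ≈ -0.095428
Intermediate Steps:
M = -6826/7 (M = -2 + (⅐)*(-6812) = -2 - 6812/7 = -6826/7 ≈ -975.14)
-5380/46799 + M/(-49926) = -5380/46799 - 6826/7/(-49926) = -5380*1/46799 - 6826/7*(-1/49926) = -5380/46799 + 3413/174741 = -14724181/154296303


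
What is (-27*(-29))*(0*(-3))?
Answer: 0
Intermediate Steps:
(-27*(-29))*(0*(-3)) = 783*0 = 0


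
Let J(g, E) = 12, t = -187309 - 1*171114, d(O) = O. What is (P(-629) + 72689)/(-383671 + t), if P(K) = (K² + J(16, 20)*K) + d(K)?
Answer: -460153/742094 ≈ -0.62007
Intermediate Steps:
t = -358423 (t = -187309 - 171114 = -358423)
P(K) = K² + 13*K (P(K) = (K² + 12*K) + K = K² + 13*K)
(P(-629) + 72689)/(-383671 + t) = (-629*(13 - 629) + 72689)/(-383671 - 358423) = (-629*(-616) + 72689)/(-742094) = (387464 + 72689)*(-1/742094) = 460153*(-1/742094) = -460153/742094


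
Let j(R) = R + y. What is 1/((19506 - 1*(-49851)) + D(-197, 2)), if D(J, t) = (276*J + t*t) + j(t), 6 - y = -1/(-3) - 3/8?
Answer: 24/359929 ≈ 6.6680e-5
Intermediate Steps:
y = 145/24 (y = 6 - (-1/(-3) - 3/8) = 6 - (-1*(-⅓) - 3*⅛) = 6 - (⅓ - 3/8) = 6 - 1*(-1/24) = 6 + 1/24 = 145/24 ≈ 6.0417)
j(R) = 145/24 + R (j(R) = R + 145/24 = 145/24 + R)
D(J, t) = 145/24 + t + t² + 276*J (D(J, t) = (276*J + t*t) + (145/24 + t) = (276*J + t²) + (145/24 + t) = (t² + 276*J) + (145/24 + t) = 145/24 + t + t² + 276*J)
1/((19506 - 1*(-49851)) + D(-197, 2)) = 1/((19506 - 1*(-49851)) + (145/24 + 2 + 2² + 276*(-197))) = 1/((19506 + 49851) + (145/24 + 2 + 4 - 54372)) = 1/(69357 - 1304639/24) = 1/(359929/24) = 24/359929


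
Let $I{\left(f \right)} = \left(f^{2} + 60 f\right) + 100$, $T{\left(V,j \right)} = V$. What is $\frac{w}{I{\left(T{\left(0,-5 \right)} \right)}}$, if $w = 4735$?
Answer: $\frac{947}{20} \approx 47.35$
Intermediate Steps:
$I{\left(f \right)} = 100 + f^{2} + 60 f$
$\frac{w}{I{\left(T{\left(0,-5 \right)} \right)}} = \frac{4735}{100 + 0^{2} + 60 \cdot 0} = \frac{4735}{100 + 0 + 0} = \frac{4735}{100} = 4735 \cdot \frac{1}{100} = \frac{947}{20}$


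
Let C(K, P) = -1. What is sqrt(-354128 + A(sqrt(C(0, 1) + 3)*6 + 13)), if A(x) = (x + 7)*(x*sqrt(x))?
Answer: sqrt(2)*sqrt(-177064 + (13 + 6*sqrt(2))**(3/2)*(10 + 3*sqrt(2))) ≈ 592.7*I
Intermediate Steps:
A(x) = x**(3/2)*(7 + x) (A(x) = (7 + x)*x**(3/2) = x**(3/2)*(7 + x))
sqrt(-354128 + A(sqrt(C(0, 1) + 3)*6 + 13)) = sqrt(-354128 + (sqrt(-1 + 3)*6 + 13)**(3/2)*(7 + (sqrt(-1 + 3)*6 + 13))) = sqrt(-354128 + (sqrt(2)*6 + 13)**(3/2)*(7 + (sqrt(2)*6 + 13))) = sqrt(-354128 + (6*sqrt(2) + 13)**(3/2)*(7 + (6*sqrt(2) + 13))) = sqrt(-354128 + (13 + 6*sqrt(2))**(3/2)*(7 + (13 + 6*sqrt(2)))) = sqrt(-354128 + (13 + 6*sqrt(2))**(3/2)*(20 + 6*sqrt(2)))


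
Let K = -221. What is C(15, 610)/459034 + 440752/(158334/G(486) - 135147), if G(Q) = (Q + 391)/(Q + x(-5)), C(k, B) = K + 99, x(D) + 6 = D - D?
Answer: -88719981279107/9759888871683 ≈ -9.0903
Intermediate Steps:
x(D) = -6 (x(D) = -6 + (D - D) = -6 + 0 = -6)
C(k, B) = -122 (C(k, B) = -221 + 99 = -122)
G(Q) = (391 + Q)/(-6 + Q) (G(Q) = (Q + 391)/(Q - 6) = (391 + Q)/(-6 + Q))
C(15, 610)/459034 + 440752/(158334/G(486) - 135147) = -122/459034 + 440752/(158334/(((391 + 486)/(-6 + 486))) - 135147) = -122*1/459034 + 440752/(158334/((877/480)) - 135147) = -61/229517 + 440752/(158334/(((1/480)*877)) - 135147) = -61/229517 + 440752/(158334/(877/480) - 135147) = -61/229517 + 440752/(158334*(480/877) - 135147) = -61/229517 + 440752/(76000320/877 - 135147) = -61/229517 + 440752/(-42523599/877) = -61/229517 + 440752*(-877/42523599) = -61/229517 - 386539504/42523599 = -88719981279107/9759888871683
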